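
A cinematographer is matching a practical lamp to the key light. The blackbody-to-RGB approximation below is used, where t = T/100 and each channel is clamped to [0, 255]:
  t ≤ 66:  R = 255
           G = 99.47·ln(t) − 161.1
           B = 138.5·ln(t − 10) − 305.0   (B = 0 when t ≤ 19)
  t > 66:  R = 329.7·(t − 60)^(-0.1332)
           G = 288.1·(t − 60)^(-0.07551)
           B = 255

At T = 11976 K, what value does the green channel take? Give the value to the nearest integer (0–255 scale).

t = 11976/100 = 119.76; the t > 66 branch applies.
G = 288.1·(119.76 − 60)^(-0.07551) = 288.1·59.76^(-0.07551) = 288.1·0.73428 = 211.547.
Rounded: 212.

212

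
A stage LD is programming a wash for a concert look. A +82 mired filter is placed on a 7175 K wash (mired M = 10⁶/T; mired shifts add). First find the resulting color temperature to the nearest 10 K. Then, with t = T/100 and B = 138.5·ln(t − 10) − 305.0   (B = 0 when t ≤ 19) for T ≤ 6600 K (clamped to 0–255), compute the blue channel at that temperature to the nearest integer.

188

M_in = 10⁶/7175 = 139.37; M_out = 139.37 + (+82) = 221.37.
T_out = 10⁶/221.37 = 4517.3 K → 4520 K; t = 45.2.
B = 138.5·ln(45.2 − 10) − 305.0 = 138.5·ln 35.2 − 305.0 = 138.5·3.5610 − 305.0 = 188.205.
Rounded: 188.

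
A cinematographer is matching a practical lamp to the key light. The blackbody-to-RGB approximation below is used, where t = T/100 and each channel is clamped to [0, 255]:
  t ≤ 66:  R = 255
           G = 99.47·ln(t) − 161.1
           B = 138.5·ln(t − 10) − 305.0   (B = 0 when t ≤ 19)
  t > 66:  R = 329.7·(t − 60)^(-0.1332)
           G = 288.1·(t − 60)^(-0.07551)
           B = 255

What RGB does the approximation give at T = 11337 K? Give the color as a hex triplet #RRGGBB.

#C2D5FF

t = 11337/100 = 113.37; the t > 66 branch applies.
R = 329.7·(113.37 − 60)^(-0.1332) = 329.7·53.37^(-0.1332) = 329.7·0.58874 = 194.108.
G = 288.1·(113.37 − 60)^(-0.07551) = 288.1·53.37^(-0.07551) = 288.1·0.74058 = 213.361.
B = 255 by definition for t > 66.
Rounded: (194, 213, 255).
In hex: #C2D5FF.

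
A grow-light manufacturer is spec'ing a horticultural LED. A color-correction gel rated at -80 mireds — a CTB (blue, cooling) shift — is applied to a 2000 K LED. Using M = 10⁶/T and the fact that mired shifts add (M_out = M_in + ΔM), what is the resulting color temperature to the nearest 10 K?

M_in = 10⁶/2000 = 500.00 mireds.
M_out = 500.00 + (-80) = 420.00 mireds.
T_out = 10⁶/420.00 = 2381.0 K → 2380 K.

2380 K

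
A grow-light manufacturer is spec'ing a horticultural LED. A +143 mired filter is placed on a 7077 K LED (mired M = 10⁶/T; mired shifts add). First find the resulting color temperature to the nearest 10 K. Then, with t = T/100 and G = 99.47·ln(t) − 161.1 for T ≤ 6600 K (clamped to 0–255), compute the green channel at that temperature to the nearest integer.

M_in = 10⁶/7077 = 141.30; M_out = 141.30 + (+143) = 284.30.
T_out = 10⁶/284.30 = 3517.4 K → 3520 K; t = 35.2.
G = 99.47·ln 35.2 − 161.1 = 99.47·3.5610 − 161.1 = 193.117.
Rounded: 193.

193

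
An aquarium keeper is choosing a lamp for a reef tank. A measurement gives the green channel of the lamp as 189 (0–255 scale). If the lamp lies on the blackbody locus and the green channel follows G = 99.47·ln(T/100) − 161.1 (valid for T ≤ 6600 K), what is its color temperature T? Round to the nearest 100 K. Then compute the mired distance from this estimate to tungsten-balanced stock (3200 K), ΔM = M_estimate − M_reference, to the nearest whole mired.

-18 mireds

ln t = (189 + 161.1) / 99.47 = 3.5197.
t = e^3.5197 = 33.773.
T = 100·t = 3377 K → 3400 K to the nearest 100 K.
M_estimate = 10⁶/3400 = 294.12; M_reference = 10⁶/3200 = 312.50.
ΔM = 294.12 − 312.50 = -18.38 → -18 mireds.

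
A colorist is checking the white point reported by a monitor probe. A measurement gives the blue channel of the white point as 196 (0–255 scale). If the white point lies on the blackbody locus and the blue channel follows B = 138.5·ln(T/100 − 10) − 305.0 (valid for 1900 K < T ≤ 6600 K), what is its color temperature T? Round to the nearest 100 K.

4700 K

ln(t − 10) = (196 + 305.0) / 138.5 = 3.6173.
t − 10 = e^3.6173 = 37.238, so t = 47.238.
T = 100·t = 4724 K → 4700 K to the nearest 100 K.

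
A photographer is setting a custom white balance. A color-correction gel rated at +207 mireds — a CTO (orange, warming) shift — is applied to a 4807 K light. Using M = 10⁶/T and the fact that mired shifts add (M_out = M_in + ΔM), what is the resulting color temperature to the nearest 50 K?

2400 K

M_in = 10⁶/4807 = 208.03 mireds.
M_out = 208.03 + (+207) = 415.03 mireds.
T_out = 10⁶/415.03 = 2409.5 K → 2400 K.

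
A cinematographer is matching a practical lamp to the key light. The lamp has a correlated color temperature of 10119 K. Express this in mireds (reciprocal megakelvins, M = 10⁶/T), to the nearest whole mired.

99 mireds

M = 10⁶ / 10119 = 98.824 → 99 mireds.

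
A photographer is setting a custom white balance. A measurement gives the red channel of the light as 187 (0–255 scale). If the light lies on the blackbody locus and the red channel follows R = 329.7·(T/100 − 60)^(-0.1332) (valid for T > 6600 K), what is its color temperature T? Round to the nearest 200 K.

(t − 60)^(-0.1332) = 187/329.7 = 0.56718.
t − 60 = 0.56718^(1/-0.1332) = 0.56718^(-7.508) = 70.620, so t = 130.620.
T = 100·t = 13062 K → 13000 K to the nearest 200 K.

13000 K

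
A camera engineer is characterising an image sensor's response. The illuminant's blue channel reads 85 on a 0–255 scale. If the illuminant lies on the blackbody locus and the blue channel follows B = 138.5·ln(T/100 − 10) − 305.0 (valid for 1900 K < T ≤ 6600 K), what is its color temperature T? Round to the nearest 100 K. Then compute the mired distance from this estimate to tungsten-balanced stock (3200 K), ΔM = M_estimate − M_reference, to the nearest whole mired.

ln(t − 10) = (85 + 305.0) / 138.5 = 2.8159.
t − 10 = e^2.8159 = 16.708, so t = 26.708.
T = 100·t = 2671 K → 2700 K to the nearest 100 K.
M_estimate = 10⁶/2700 = 370.37; M_reference = 10⁶/3200 = 312.50.
ΔM = 370.37 − 312.50 = 57.87 → +58 mireds.

+58 mireds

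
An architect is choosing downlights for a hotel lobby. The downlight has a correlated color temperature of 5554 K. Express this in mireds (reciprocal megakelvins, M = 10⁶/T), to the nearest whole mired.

180 mireds

M = 10⁶ / 5554 = 180.050 → 180 mireds.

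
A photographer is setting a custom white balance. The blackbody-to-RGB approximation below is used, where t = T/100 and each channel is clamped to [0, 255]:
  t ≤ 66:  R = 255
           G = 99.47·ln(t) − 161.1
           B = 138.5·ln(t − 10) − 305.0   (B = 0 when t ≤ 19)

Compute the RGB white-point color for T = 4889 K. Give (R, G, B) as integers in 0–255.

(255, 226, 202)

t = 4889/100 = 48.89; the t ≤ 66 branch applies.
R = 255 by definition for t ≤ 66.
G = 99.47·ln 48.89 − 161.1 = 99.47·3.8896 − 161.1 = 225.796.
B = 138.5·ln(48.89 − 10) − 305.0 = 138.5·ln 38.89 − 305.0 = 138.5·3.6607 − 305.0 = 202.012.
Rounded: (255, 226, 202).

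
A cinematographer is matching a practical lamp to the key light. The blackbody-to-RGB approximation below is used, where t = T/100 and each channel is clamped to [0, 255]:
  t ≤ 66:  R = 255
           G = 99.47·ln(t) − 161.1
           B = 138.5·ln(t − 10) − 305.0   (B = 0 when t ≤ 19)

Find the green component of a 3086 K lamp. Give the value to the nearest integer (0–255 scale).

t = 3086/100 = 30.86; the t ≤ 66 branch applies.
G = 99.47·ln 30.86 − 161.1 = 99.47·3.4295 − 161.1 = 180.028.
Rounded: 180.

180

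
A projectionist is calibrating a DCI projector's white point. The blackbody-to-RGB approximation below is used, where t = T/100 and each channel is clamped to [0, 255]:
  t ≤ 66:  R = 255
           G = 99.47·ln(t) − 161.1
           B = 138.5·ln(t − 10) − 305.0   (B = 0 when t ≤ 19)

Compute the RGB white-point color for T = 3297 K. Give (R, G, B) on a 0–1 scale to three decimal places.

(1.000, 0.732, 0.506)

t = 3297/100 = 32.97; the t ≤ 66 branch applies.
R = 255 by definition for t ≤ 66.
G = 99.47·ln 32.97 − 161.1 = 99.47·3.4956 − 161.1 = 186.607.
B = 138.5·ln(32.97 − 10) − 305.0 = 138.5·ln 22.97 − 305.0 = 138.5·3.1342 − 305.0 = 129.085.
Dividing each by 255: (1.0000, 0.7318, 0.5062) → (1.000, 0.732, 0.506).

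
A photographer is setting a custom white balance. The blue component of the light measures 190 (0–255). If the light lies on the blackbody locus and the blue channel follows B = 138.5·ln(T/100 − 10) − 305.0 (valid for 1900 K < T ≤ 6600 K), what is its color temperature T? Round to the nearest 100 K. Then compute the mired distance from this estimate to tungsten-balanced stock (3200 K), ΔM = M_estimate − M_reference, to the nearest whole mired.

-95 mireds

ln(t − 10) = (190 + 305.0) / 138.5 = 3.5740.
t − 10 = e^3.5740 = 35.659, so t = 45.659.
T = 100·t = 4566 K → 4600 K to the nearest 100 K.
M_estimate = 10⁶/4600 = 217.39; M_reference = 10⁶/3200 = 312.50.
ΔM = 217.39 − 312.50 = -95.11 → -95 mireds.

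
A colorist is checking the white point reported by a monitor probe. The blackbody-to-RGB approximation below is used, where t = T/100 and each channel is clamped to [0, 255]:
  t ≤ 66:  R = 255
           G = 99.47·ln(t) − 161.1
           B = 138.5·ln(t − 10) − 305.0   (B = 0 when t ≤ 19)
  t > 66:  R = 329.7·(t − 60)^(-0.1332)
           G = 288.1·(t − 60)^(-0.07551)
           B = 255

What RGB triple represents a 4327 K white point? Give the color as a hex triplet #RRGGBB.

t = 4327/100 = 43.27; the t ≤ 66 branch applies.
R = 255 by definition for t ≤ 66.
G = 99.47·ln 43.27 − 161.1 = 99.47·3.7675 − 161.1 = 213.649.
B = 138.5·ln(43.27 − 10) − 305.0 = 138.5·ln 33.27 − 305.0 = 138.5·3.5047 − 305.0 = 180.395.
Rounded: (255, 214, 180).
In hex: #FFD6B4.

#FFD6B4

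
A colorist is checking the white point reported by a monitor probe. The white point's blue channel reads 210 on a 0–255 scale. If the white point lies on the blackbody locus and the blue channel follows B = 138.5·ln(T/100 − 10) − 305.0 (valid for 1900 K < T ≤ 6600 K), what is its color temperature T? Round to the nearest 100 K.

5100 K

ln(t − 10) = (210 + 305.0) / 138.5 = 3.7184.
t − 10 = e^3.7184 = 41.199, so t = 51.199.
T = 100·t = 5120 K → 5100 K to the nearest 100 K.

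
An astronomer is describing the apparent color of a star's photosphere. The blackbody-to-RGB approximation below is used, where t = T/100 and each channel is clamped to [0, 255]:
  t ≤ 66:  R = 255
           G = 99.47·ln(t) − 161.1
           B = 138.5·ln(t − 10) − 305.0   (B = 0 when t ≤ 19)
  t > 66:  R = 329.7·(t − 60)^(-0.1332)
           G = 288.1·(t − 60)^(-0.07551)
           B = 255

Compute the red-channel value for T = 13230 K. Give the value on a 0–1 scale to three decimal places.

0.731

t = 13230/100 = 132.3; the t > 66 branch applies.
R = 329.7·(132.3 − 60)^(-0.1332) = 329.7·72.3^(-0.1332) = 329.7·0.56541 = 186.415.
On a 0–1 scale: 186.415/255 = 0.7310 → 0.731.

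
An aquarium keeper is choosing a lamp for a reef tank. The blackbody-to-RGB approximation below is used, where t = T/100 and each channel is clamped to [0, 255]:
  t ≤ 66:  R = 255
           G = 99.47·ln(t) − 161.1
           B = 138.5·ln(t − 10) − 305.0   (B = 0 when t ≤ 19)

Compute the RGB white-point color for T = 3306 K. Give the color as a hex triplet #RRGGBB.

t = 3306/100 = 33.06; the t ≤ 66 branch applies.
R = 255 by definition for t ≤ 66.
G = 99.47·ln 33.06 − 161.1 = 99.47·3.4983 − 161.1 = 186.878.
B = 138.5·ln(33.06 − 10) − 305.0 = 138.5·ln 23.06 − 305.0 = 138.5·3.1381 − 305.0 = 129.627.
Rounded: (255, 187, 130).
In hex: #FFBB82.

#FFBB82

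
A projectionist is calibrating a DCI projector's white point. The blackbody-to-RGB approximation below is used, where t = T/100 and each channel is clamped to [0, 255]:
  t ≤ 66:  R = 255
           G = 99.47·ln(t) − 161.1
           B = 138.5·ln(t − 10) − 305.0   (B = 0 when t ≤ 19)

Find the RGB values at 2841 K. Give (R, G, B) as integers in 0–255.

(255, 172, 98)

t = 2841/100 = 28.41; the t ≤ 66 branch applies.
R = 255 by definition for t ≤ 66.
G = 99.47·ln 28.41 − 161.1 = 99.47·3.3467 − 161.1 = 171.800.
B = 138.5·ln(28.41 − 10) − 305.0 = 138.5·ln 18.41 − 305.0 = 138.5·2.9129 − 305.0 = 98.436.
Rounded: (255, 172, 98).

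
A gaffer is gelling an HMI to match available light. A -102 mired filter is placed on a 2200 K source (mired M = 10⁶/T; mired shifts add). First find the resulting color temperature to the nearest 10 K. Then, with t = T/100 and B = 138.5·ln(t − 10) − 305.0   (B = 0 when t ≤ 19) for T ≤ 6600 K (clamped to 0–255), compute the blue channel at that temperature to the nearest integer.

M_in = 10⁶/2200 = 454.55; M_out = 454.55 + (-102) = 352.55.
T_out = 10⁶/352.55 = 2836.5 K → 2840 K; t = 28.4.
B = 138.5·ln(28.4 − 10) − 305.0 = 138.5·ln 18.4 − 305.0 = 138.5·2.9124 − 305.0 = 98.361.
Rounded: 98.

98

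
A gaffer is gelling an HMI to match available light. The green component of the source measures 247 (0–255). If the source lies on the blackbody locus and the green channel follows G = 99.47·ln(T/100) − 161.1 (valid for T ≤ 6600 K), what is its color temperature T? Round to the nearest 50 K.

6050 K

ln t = (247 + 161.1) / 99.47 = 4.1027.
t = e^4.1027 = 60.506.
T = 100·t = 6051 K → 6050 K to the nearest 50 K.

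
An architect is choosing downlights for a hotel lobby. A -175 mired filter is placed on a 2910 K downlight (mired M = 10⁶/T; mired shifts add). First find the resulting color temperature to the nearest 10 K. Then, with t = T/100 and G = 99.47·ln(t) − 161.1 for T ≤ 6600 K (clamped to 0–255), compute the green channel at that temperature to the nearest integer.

M_in = 10⁶/2910 = 343.64; M_out = 343.64 + (-175) = 168.64.
T_out = 10⁶/168.64 = 5929.7 K → 5930 K; t = 59.3.
G = 99.47·ln 59.3 − 161.1 = 99.47·4.0826 − 161.1 = 244.997.
Rounded: 245.

245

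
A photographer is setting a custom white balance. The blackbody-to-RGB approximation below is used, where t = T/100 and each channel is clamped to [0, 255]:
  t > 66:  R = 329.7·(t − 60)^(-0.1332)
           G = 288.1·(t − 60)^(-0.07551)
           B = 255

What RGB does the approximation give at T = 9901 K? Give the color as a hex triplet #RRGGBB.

#CADAFF

t = 9901/100 = 99.01; the t > 66 branch applies.
R = 329.7·(99.01 − 60)^(-0.1332) = 329.7·39.01^(-0.1332) = 329.7·0.61384 = 202.383.
G = 288.1·(99.01 − 60)^(-0.07551) = 288.1·39.01^(-0.07551) = 288.1·0.75832 = 218.471.
B = 255 by definition for t > 66.
Rounded: (202, 218, 255).
In hex: #CADAFF.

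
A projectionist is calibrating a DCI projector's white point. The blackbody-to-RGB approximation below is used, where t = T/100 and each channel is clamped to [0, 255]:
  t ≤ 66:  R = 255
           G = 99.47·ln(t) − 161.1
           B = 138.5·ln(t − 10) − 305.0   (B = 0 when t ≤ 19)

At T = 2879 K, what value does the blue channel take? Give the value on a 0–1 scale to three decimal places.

t = 2879/100 = 28.79; the t ≤ 66 branch applies.
B = 138.5·ln(28.79 − 10) − 305.0 = 138.5·ln 18.79 − 305.0 = 138.5·2.9333 − 305.0 = 101.265.
On a 0–1 scale: 101.265/255 = 0.3971 → 0.397.

0.397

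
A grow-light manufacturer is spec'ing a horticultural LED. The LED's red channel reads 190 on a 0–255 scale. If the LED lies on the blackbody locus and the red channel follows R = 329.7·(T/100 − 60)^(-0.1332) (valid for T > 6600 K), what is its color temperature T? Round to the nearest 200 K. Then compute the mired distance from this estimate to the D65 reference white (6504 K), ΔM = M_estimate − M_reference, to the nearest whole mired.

(t − 60)^(-0.1332) = 190/329.7 = 0.57628.
t − 60 = 0.57628^(1/-0.1332) = 0.57628^(-7.508) = 62.667, so t = 122.667.
T = 100·t = 12267 K → 12200 K to the nearest 200 K.
M_estimate = 10⁶/12200 = 81.97; M_reference = 10⁶/6504 = 153.75.
ΔM = 81.97 − 153.75 = -71.78 → -72 mireds.

-72 mireds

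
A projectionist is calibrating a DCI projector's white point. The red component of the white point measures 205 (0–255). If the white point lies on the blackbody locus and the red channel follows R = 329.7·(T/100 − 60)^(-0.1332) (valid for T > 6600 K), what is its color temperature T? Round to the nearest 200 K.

9600 K

(t − 60)^(-0.1332) = 205/329.7 = 0.62178.
t − 60 = 0.62178^(1/-0.1332) = 0.62178^(-7.508) = 35.423, so t = 95.423.
T = 100·t = 9542 K → 9600 K to the nearest 200 K.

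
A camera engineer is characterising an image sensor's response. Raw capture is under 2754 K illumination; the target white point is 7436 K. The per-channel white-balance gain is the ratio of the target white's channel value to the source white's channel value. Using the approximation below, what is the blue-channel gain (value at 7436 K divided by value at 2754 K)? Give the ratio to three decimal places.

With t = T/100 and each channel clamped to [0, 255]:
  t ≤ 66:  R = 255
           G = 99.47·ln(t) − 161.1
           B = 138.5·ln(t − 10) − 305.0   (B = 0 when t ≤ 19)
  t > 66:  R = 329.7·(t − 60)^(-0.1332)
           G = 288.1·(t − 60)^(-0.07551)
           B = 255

2.780

At 2754 K (t = 27.54):
  B = 138.5·ln(27.54 − 10) − 305.0 = 138.5·ln 17.54 − 305.0 = 138.5·2.8645 − 305.0 = 91.731.
At 7436 K (t = 74.36):
  B = 255 by definition for t > 66.
Gain = 255.000 / 91.731 = 2.7799 → 2.780.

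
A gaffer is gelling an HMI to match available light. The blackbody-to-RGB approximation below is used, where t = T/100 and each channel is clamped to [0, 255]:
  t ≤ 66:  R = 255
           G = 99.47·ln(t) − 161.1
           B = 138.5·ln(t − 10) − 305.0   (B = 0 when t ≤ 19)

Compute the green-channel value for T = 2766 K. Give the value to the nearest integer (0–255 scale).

169

t = 2766/100 = 27.66; the t ≤ 66 branch applies.
G = 99.47·ln 27.66 − 161.1 = 99.47·3.3200 − 161.1 = 169.139.
Rounded: 169.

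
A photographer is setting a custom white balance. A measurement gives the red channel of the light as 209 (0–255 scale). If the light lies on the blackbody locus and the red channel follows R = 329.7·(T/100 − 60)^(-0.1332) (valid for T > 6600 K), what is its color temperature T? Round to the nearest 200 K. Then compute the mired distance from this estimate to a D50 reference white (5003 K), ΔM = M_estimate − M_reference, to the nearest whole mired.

(t − 60)^(-0.1332) = 209/329.7 = 0.63391.
t − 60 = 0.63391^(1/-0.1332) = 0.63391^(-7.508) = 30.639, so t = 90.639.
T = 100·t = 9064 K → 9000 K to the nearest 200 K.
M_estimate = 10⁶/9000 = 111.11; M_reference = 10⁶/5003 = 199.88.
ΔM = 111.11 − 199.88 = -88.77 → -89 mireds.

-89 mireds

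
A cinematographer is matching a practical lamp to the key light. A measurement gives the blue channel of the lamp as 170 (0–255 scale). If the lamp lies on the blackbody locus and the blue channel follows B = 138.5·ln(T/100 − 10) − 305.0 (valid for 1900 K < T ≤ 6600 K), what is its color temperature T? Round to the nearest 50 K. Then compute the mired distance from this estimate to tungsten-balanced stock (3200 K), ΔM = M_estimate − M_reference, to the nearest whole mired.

ln(t − 10) = (170 + 305.0) / 138.5 = 3.4296.
t − 10 = e^3.4296 = 30.864, so t = 40.864.
T = 100·t = 4086 K → 4100 K to the nearest 50 K.
M_estimate = 10⁶/4100 = 243.90; M_reference = 10⁶/3200 = 312.50.
ΔM = 243.90 − 312.50 = -68.60 → -69 mireds.

-69 mireds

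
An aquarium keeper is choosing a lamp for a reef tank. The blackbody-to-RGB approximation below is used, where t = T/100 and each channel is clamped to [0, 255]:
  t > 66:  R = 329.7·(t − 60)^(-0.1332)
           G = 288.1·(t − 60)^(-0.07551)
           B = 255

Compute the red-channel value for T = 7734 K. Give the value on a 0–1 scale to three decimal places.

t = 7734/100 = 77.34; the t > 66 branch applies.
R = 329.7·(77.34 − 60)^(-0.1332) = 329.7·17.34^(-0.1332) = 329.7·0.68385 = 225.464.
On a 0–1 scale: 225.464/255 = 0.8842 → 0.884.

0.884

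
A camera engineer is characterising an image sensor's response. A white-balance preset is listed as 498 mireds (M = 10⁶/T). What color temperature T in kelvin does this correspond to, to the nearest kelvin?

2008 K

T = 10⁶ / 498 = 2008.03 K → 2008 K.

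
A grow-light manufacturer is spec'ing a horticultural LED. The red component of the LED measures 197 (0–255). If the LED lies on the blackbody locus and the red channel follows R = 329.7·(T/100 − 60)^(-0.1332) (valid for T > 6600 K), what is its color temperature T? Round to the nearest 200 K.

(t − 60)^(-0.1332) = 197/329.7 = 0.59751.
t − 60 = 0.59751^(1/-0.1332) = 0.59751^(-7.508) = 47.761, so t = 107.761.
T = 100·t = 10776 K → 10800 K to the nearest 200 K.

10800 K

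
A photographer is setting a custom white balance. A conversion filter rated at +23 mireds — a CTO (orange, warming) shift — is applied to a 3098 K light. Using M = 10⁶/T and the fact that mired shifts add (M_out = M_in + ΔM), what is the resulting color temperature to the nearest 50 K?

M_in = 10⁶/3098 = 322.79 mireds.
M_out = 322.79 + (+23) = 345.79 mireds.
T_out = 10⁶/345.79 = 2891.9 K → 2900 K.

2900 K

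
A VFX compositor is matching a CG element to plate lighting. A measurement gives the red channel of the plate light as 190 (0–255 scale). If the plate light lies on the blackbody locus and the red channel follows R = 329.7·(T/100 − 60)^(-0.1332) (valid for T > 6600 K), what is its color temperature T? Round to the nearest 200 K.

12200 K

(t − 60)^(-0.1332) = 190/329.7 = 0.57628.
t − 60 = 0.57628^(1/-0.1332) = 0.57628^(-7.508) = 62.667, so t = 122.667.
T = 100·t = 12267 K → 12200 K to the nearest 200 K.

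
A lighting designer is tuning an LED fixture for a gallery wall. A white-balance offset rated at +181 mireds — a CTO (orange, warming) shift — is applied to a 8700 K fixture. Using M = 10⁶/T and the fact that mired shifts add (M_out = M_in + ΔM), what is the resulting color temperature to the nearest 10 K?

M_in = 10⁶/8700 = 114.94 mireds.
M_out = 114.94 + (+181) = 295.94 mireds.
T_out = 10⁶/295.94 = 3379.0 K → 3380 K.

3380 K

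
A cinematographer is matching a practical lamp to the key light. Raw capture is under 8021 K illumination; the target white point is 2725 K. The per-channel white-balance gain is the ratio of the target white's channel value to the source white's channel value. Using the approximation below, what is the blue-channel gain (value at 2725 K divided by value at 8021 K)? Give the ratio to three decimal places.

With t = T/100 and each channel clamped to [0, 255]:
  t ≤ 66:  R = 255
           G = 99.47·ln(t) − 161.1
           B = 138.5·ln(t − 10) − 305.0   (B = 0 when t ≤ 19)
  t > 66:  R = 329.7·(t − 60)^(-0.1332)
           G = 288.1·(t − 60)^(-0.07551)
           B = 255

0.351

At 8021 K (t = 80.21):
  B = 255 by definition for t > 66.
At 2725 K (t = 27.25):
  B = 138.5·ln(27.25 − 10) − 305.0 = 138.5·ln 17.25 − 305.0 = 138.5·2.8478 − 305.0 = 89.422.
Gain = 89.422 / 255.000 = 0.3507 → 0.351.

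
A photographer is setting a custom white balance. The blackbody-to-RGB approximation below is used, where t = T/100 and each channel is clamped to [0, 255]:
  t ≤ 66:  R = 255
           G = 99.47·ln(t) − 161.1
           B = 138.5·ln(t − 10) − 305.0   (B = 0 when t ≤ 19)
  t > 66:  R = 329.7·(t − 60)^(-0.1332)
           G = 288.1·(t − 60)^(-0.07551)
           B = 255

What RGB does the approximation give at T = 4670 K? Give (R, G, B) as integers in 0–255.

t = 4670/100 = 46.7; the t ≤ 66 branch applies.
R = 255 by definition for t ≤ 66.
G = 99.47·ln 46.7 − 161.1 = 99.47·3.8437 − 161.1 = 221.237.
B = 138.5·ln(46.7 − 10) − 305.0 = 138.5·ln 36.7 − 305.0 = 138.5·3.6028 − 305.0 = 193.985.
Rounded: (255, 221, 194).

(255, 221, 194)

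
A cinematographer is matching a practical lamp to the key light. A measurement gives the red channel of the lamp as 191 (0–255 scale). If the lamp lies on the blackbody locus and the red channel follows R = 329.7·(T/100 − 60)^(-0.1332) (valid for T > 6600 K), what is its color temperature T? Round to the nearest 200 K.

(t − 60)^(-0.1332) = 191/329.7 = 0.57931.
t − 60 = 0.57931^(1/-0.1332) = 0.57931^(-7.508) = 60.245, so t = 120.245.
T = 100·t = 12025 K → 12000 K to the nearest 200 K.

12000 K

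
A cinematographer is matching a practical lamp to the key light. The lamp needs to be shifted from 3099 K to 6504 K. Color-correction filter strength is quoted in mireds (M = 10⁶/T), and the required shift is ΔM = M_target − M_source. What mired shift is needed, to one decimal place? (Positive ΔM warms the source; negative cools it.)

-168.9 mireds

M_source = 10⁶/3099 = 322.685; M_target = 10⁶/6504 = 153.752.
ΔM = 153.752 − 322.685 = -168.933 → -168.9 mireds, a cooling shift.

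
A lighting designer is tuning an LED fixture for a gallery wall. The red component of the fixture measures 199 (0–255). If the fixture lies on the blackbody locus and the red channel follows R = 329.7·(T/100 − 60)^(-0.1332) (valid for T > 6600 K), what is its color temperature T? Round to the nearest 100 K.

10400 K

(t − 60)^(-0.1332) = 199/329.7 = 0.60358.
t − 60 = 0.60358^(1/-0.1332) = 0.60358^(-7.508) = 44.273, so t = 104.273.
T = 100·t = 10427 K → 10400 K to the nearest 100 K.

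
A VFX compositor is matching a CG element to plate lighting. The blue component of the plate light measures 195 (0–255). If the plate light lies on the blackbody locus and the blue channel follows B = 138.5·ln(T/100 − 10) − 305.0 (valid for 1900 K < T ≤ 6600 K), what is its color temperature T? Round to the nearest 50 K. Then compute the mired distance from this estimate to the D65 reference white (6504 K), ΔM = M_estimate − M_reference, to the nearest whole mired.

+59 mireds

ln(t − 10) = (195 + 305.0) / 138.5 = 3.6101.
t − 10 = e^3.6101 = 36.970, so t = 46.970.
T = 100·t = 4697 K → 4700 K to the nearest 50 K.
M_estimate = 10⁶/4700 = 212.77; M_reference = 10⁶/6504 = 153.75.
ΔM = 212.77 − 153.75 = 59.01 → +59 mireds.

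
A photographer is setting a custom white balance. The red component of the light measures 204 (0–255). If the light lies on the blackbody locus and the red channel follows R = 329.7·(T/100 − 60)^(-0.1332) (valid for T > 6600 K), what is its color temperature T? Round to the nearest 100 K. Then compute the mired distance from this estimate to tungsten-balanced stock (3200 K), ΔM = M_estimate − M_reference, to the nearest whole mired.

-209 mireds

(t − 60)^(-0.1332) = 204/329.7 = 0.61874.
t − 60 = 0.61874^(1/-0.1332) = 0.61874^(-7.508) = 36.748, so t = 96.748.
T = 100·t = 9675 K → 9700 K to the nearest 100 K.
M_estimate = 10⁶/9700 = 103.09; M_reference = 10⁶/3200 = 312.50.
ΔM = 103.09 − 312.50 = -209.41 → -209 mireds.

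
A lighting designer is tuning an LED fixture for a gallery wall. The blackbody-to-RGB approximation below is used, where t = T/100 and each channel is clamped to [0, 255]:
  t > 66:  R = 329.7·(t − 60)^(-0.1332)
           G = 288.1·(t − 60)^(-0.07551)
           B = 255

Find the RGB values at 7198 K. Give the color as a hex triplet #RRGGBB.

t = 7198/100 = 71.98; the t > 66 branch applies.
R = 329.7·(71.98 − 60)^(-0.1332) = 329.7·11.98^(-0.1332) = 329.7·0.71837 = 236.847.
G = 288.1·(71.98 − 60)^(-0.07551) = 288.1·11.98^(-0.07551) = 288.1·0.82902 = 238.841.
B = 255 by definition for t > 66.
Rounded: (237, 239, 255).
In hex: #EDEFFF.

#EDEFFF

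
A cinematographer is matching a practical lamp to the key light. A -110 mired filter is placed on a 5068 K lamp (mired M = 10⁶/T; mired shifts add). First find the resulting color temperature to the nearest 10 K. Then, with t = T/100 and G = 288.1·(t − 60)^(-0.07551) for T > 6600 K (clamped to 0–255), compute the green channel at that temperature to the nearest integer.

M_in = 10⁶/5068 = 197.32; M_out = 197.32 + (-110) = 87.32.
T_out = 10⁶/87.32 = 11452.6 K → 11450 K; t = 114.5.
G = 288.1·(114.5 − 60)^(-0.07551) = 288.1·54.5^(-0.07551) = 288.1·0.73941 = 213.024.
Rounded: 213.

213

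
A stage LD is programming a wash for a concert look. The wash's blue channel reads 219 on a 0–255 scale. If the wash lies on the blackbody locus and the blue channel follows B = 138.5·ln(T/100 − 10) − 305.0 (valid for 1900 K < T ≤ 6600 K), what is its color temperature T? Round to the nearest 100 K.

ln(t − 10) = (219 + 305.0) / 138.5 = 3.7834.
t − 10 = e^3.7834 = 43.965, so t = 53.965.
T = 100·t = 5396 K → 5400 K to the nearest 100 K.

5400 K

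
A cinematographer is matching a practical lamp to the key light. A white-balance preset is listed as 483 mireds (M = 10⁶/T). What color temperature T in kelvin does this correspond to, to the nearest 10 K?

T = 10⁶ / 483 = 2070.39 K → 2070 K.

2070 K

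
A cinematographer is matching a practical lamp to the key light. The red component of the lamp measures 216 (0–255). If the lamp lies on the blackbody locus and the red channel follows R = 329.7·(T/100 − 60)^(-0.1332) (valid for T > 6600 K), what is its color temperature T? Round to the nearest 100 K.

8400 K

(t − 60)^(-0.1332) = 216/329.7 = 0.65514.
t − 60 = 0.65514^(1/-0.1332) = 0.65514^(-7.508) = 23.926, so t = 83.926.
T = 100·t = 8393 K → 8400 K to the nearest 100 K.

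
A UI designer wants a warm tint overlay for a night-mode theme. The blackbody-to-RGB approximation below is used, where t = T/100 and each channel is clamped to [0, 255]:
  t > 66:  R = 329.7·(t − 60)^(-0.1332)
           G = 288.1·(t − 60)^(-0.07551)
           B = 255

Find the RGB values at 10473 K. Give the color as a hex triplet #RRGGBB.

#C7D8FF

t = 10473/100 = 104.73; the t > 66 branch applies.
R = 329.7·(104.73 − 60)^(-0.1332) = 329.7·44.73^(-0.1332) = 329.7·0.60275 = 198.728.
G = 288.1·(104.73 − 60)^(-0.07551) = 288.1·44.73^(-0.07551) = 288.1·0.75052 = 216.225.
B = 255 by definition for t > 66.
Rounded: (199, 216, 255).
In hex: #C7D8FF.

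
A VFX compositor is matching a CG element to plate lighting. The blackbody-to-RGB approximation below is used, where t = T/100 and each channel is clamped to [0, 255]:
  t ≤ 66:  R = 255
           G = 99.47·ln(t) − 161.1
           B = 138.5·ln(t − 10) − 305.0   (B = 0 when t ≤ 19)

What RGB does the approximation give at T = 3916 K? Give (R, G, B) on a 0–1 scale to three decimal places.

t = 3916/100 = 39.16; the t ≤ 66 branch applies.
R = 255 by definition for t ≤ 66.
G = 99.47·ln 39.16 − 161.1 = 99.47·3.6677 − 161.1 = 203.722.
B = 138.5·ln(39.16 − 10) − 305.0 = 138.5·ln 29.16 − 305.0 = 138.5·3.3728 − 305.0 = 162.133.
Dividing each by 255: (1.0000, 0.7989, 0.6358) → (1.000, 0.799, 0.636).

(1.000, 0.799, 0.636)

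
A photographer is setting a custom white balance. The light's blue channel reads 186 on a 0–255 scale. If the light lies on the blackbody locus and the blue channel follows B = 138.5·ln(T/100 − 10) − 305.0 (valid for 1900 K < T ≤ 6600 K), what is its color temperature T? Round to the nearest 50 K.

ln(t − 10) = (186 + 305.0) / 138.5 = 3.5451.
t − 10 = e^3.5451 = 34.644, so t = 44.644.
T = 100·t = 4464 K → 4450 K to the nearest 50 K.

4450 K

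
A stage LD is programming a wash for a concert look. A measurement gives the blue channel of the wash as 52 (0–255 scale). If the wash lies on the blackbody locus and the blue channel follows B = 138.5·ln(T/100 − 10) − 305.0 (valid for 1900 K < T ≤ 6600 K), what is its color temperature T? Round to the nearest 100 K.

2300 K

ln(t − 10) = (52 + 305.0) / 138.5 = 2.5776.
t − 10 = e^2.5776 = 13.166, so t = 23.166.
T = 100·t = 2317 K → 2300 K to the nearest 100 K.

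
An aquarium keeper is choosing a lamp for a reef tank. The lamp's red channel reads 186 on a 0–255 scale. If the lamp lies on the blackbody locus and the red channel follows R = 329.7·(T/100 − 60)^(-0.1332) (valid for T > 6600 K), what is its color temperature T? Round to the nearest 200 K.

(t − 60)^(-0.1332) = 186/329.7 = 0.56415.
t − 60 = 0.56415^(1/-0.1332) = 0.56415^(-7.508) = 73.521, so t = 133.521.
T = 100·t = 13352 K → 13400 K to the nearest 200 K.

13400 K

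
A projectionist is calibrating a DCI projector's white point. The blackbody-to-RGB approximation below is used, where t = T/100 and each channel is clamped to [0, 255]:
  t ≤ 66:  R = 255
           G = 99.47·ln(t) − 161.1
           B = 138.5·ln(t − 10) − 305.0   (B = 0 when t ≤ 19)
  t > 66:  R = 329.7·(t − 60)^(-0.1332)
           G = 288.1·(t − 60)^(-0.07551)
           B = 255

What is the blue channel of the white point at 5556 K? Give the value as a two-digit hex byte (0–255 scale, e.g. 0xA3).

t = 5556/100 = 55.56; the t ≤ 66 branch applies.
B = 138.5·ln(55.56 − 10) − 305.0 = 138.5·ln 45.56 − 305.0 = 138.5·3.8190 − 305.0 = 223.936.
Rounded: 224; in hex, 0xE0.

0xE0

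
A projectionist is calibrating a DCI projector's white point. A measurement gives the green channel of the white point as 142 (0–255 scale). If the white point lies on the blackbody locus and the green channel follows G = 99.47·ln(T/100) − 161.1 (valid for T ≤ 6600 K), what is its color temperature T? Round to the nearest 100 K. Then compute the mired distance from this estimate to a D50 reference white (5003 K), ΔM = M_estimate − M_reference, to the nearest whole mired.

+276 mireds

ln t = (142 + 161.1) / 99.47 = 3.0471.
t = e^3.0471 = 21.055.
T = 100·t = 2106 K → 2100 K to the nearest 100 K.
M_estimate = 10⁶/2100 = 476.19; M_reference = 10⁶/5003 = 199.88.
ΔM = 476.19 − 199.88 = 276.31 → +276 mireds.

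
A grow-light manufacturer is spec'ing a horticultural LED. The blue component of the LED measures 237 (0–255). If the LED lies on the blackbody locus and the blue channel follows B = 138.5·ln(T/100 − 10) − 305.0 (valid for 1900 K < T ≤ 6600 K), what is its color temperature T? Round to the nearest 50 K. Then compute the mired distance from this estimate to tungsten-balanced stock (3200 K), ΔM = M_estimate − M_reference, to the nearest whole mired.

-146 mireds

ln(t − 10) = (237 + 305.0) / 138.5 = 3.9134.
t − 10 = e^3.9134 = 50.067, so t = 60.067.
T = 100·t = 6007 K → 6000 K to the nearest 50 K.
M_estimate = 10⁶/6000 = 166.67; M_reference = 10⁶/3200 = 312.50.
ΔM = 166.67 − 312.50 = -145.83 → -146 mireds.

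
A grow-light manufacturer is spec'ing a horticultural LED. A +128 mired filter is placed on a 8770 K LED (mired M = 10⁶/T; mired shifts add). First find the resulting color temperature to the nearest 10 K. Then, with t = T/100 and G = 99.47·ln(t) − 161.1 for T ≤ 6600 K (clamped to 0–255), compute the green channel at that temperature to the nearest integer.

209

M_in = 10⁶/8770 = 114.03; M_out = 114.03 + (+128) = 242.03.
T_out = 10⁶/242.03 = 4131.8 K → 4130 K; t = 41.3.
G = 99.47·ln 41.3 − 161.1 = 99.47·3.7209 − 161.1 = 209.014.
Rounded: 209.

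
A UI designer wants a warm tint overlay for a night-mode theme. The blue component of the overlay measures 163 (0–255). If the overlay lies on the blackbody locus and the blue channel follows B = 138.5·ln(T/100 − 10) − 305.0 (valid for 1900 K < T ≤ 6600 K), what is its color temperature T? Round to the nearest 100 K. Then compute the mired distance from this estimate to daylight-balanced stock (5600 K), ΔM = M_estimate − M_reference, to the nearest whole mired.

ln(t − 10) = (163 + 305.0) / 138.5 = 3.3791.
t − 10 = e^3.3791 = 29.343, so t = 39.343.
T = 100·t = 3934 K → 3900 K to the nearest 100 K.
M_estimate = 10⁶/3900 = 256.41; M_reference = 10⁶/5600 = 178.57.
ΔM = 256.41 − 178.57 = 77.84 → +78 mireds.

+78 mireds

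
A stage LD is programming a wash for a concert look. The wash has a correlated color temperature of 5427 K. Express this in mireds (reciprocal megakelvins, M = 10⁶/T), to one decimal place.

M = 10⁶ / 5427 = 184.264 → 184.3 mireds.

184.3 mireds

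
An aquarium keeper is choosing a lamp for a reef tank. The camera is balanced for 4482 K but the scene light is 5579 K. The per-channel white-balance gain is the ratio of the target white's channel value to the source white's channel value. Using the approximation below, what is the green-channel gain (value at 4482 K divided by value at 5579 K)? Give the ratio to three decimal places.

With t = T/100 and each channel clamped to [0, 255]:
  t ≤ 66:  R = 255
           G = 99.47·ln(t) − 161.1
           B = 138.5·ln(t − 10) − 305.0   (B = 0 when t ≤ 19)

At 5579 K (t = 55.79):
  G = 99.47·ln 55.79 − 161.1 = 99.47·4.0216 − 161.1 = 238.928.
At 4482 K (t = 44.82):
  G = 99.47·ln 44.82 − 161.1 = 99.47·3.8027 − 161.1 = 217.150.
Gain = 217.150 / 238.928 = 0.9089 → 0.909.

0.909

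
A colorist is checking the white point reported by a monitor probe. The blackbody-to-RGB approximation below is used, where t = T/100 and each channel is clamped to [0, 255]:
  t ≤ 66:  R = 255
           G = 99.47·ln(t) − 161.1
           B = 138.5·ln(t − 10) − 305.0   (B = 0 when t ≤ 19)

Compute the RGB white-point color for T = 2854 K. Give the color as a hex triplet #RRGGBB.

t = 2854/100 = 28.54; the t ≤ 66 branch applies.
R = 255 by definition for t ≤ 66.
G = 99.47·ln 28.54 − 161.1 = 99.47·3.3513 − 161.1 = 172.254.
B = 138.5·ln(28.54 − 10) − 305.0 = 138.5·ln 18.54 − 305.0 = 138.5·2.9199 − 305.0 = 99.410.
Rounded: (255, 172, 99).
In hex: #FFAC63.

#FFAC63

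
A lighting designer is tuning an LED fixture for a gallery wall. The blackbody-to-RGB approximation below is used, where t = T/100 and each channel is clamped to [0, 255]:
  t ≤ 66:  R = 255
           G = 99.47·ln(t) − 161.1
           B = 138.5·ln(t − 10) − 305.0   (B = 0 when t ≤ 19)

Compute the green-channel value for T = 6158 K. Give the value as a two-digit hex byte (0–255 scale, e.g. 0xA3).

t = 6158/100 = 61.58; the t ≤ 66 branch applies.
G = 99.47·ln 61.58 − 161.1 = 99.47·4.1203 − 161.1 = 248.750.
Rounded: 249; in hex, 0xF9.

0xF9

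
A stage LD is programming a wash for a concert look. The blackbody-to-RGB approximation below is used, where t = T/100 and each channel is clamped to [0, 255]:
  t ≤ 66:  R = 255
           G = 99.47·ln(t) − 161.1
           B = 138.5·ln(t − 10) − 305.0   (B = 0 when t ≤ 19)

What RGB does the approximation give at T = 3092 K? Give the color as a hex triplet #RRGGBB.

#FFB474

t = 3092/100 = 30.92; the t ≤ 66 branch applies.
R = 255 by definition for t ≤ 66.
G = 99.47·ln 30.92 − 161.1 = 99.47·3.4314 − 161.1 = 180.222.
B = 138.5·ln(30.92 − 10) − 305.0 = 138.5·ln 20.92 − 305.0 = 138.5·3.0407 − 305.0 = 116.138.
Rounded: (255, 180, 116).
In hex: #FFB474.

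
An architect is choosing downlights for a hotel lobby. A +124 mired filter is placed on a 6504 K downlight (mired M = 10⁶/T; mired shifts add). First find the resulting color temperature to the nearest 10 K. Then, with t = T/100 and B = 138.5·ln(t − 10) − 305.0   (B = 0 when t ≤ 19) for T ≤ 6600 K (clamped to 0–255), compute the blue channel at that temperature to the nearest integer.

146

M_in = 10⁶/6504 = 153.75; M_out = 153.75 + (+124) = 277.75.
T_out = 10⁶/277.75 = 3600.3 K → 3600 K; t = 36.
B = 138.5·ln(36 − 10) − 305.0 = 138.5·ln 26 − 305.0 = 138.5·3.2581 − 305.0 = 146.246.
Rounded: 146.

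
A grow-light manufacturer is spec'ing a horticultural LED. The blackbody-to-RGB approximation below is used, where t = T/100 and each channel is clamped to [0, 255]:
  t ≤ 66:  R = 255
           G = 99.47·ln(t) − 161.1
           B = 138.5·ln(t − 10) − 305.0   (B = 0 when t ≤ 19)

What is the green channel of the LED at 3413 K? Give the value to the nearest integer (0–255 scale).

t = 3413/100 = 34.13; the t ≤ 66 branch applies.
G = 99.47·ln 34.13 − 161.1 = 99.47·3.5302 − 161.1 = 190.047.
Rounded: 190.

190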